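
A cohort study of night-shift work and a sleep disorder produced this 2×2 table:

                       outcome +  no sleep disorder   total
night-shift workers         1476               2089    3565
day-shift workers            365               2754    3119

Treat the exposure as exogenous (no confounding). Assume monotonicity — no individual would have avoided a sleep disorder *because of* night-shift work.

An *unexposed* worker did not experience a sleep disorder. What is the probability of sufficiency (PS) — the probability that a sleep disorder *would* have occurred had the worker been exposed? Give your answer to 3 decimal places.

p₁ = P(outcome | exposed) = 1476/3565 = 0.41403
p₀ = P(outcome | unexposed) = 365/3119 = 0.11702
Under exogeneity and monotonicity, PS = (p₁ − p₀) / (1 − p₀).
PS = (0.41403 − 0.11702) / (1 − 0.11702) = 0.297 / 0.88298 ≈ 0.3364

PS ≈ 0.336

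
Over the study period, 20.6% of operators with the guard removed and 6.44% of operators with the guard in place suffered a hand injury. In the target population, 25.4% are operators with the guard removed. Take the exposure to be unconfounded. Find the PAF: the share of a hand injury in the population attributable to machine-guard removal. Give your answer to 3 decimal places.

p₁ = 0.206, p₀ = 0.0644.
Overall risk P(Y=1) = π·p₁ + (1−π)·p₀ = 0.254×0.206 + 0.746×0.0644 = 0.10037.
Under exogeneity, PAF = [P(Y=1) − p₀] / P(Y=1).
PAF = (0.10037 − 0.0644) / 0.10037 ≈ 0.3584

PAF ≈ 0.358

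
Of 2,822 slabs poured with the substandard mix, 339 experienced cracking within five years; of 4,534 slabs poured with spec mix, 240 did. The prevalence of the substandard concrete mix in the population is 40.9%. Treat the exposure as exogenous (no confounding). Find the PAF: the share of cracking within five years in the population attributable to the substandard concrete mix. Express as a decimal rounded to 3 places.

p₁ = P(outcome | exposed) = 339/2822 = 0.12013
p₀ = P(outcome | unexposed) = 240/4534 = 0.052933
Overall risk P(Y=1) = π·p₁ + (1−π)·p₀ = 0.409×0.12013 + 0.591×0.052933 = 0.080416.
Under exogeneity, PAF = [P(Y=1) − p₀] / P(Y=1).
PAF = (0.080416 − 0.052933) / 0.080416 ≈ 0.3418

PAF ≈ 0.342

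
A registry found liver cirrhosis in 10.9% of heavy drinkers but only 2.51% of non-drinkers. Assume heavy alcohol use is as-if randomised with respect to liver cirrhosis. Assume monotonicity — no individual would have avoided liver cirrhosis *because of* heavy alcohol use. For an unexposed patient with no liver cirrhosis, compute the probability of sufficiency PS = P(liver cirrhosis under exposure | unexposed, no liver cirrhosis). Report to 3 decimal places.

PS ≈ 0.086

p₁ = 0.109, p₀ = 0.0251.
Under exogeneity and monotonicity, PS = (p₁ − p₀) / (1 − p₀).
PS = (0.109 − 0.0251) / (1 − 0.0251) = 0.0839 / 0.9749 ≈ 0.0861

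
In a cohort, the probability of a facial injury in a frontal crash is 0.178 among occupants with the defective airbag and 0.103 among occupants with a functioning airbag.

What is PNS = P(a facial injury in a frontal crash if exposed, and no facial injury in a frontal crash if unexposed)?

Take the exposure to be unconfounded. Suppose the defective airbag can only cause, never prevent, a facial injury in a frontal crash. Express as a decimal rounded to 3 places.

PNS ≈ 0.075

Let p₁ = 0.178, p₀ = 0.103.
Under exogeneity and monotonicity, PNS = p₁ − p₀.
PNS = 0.178 − 0.103 = 0.075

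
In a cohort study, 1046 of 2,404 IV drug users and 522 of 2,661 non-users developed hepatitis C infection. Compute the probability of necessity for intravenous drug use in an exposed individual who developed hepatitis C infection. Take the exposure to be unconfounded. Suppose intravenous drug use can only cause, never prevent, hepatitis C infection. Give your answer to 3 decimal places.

p₁ = P(outcome | exposed) = 1046/2404 = 0.43511
p₀ = P(outcome | unexposed) = 522/2661 = 0.19617
Under exogeneity and monotonicity, PN = (p₁ − p₀) / p₁.
PN = (0.43511 − 0.19617) / 0.43511 = 0.23894 / 0.43511 ≈ 0.5492

PN ≈ 0.549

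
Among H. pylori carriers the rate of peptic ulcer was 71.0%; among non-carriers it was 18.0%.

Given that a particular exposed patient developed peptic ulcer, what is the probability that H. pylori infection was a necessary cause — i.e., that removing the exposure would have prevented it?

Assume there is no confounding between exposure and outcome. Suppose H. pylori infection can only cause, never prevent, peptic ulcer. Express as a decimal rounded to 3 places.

p₁ = 0.71, p₀ = 0.18.
Under exogeneity and monotonicity, PN = (p₁ − p₀) / p₁.
PN = (0.71 − 0.18) / 0.71 = 0.53 / 0.71 ≈ 0.7465

PN ≈ 0.746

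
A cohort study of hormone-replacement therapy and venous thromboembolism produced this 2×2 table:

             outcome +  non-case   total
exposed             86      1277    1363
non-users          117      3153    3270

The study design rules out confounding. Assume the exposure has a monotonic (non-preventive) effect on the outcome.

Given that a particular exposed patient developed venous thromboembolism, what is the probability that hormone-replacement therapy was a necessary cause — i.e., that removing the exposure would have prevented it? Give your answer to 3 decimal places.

p₁ = P(outcome | exposed) = 86/1363 = 0.063096
p₀ = P(outcome | unexposed) = 117/3270 = 0.03578
Under exogeneity and monotonicity, PN = (p₁ − p₀) / p₁.
PN = (0.063096 − 0.03578) / 0.063096 = 0.027316 / 0.063096 ≈ 0.4329

PN ≈ 0.433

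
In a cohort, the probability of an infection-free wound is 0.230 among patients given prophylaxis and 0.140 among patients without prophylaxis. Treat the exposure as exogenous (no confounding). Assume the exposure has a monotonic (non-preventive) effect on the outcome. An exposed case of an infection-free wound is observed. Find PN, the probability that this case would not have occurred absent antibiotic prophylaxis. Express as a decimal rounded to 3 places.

Let p₁ = 0.23, p₀ = 0.14.
Under exogeneity and monotonicity, PN = (p₁ − p₀) / p₁.
PN = (0.23 − 0.14) / 0.23 = 0.09 / 0.23 ≈ 0.3913

PN ≈ 0.391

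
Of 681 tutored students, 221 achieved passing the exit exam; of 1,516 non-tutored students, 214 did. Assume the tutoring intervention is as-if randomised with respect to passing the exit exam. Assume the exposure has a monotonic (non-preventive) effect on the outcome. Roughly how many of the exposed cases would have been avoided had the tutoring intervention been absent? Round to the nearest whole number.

p₁ = P(outcome | exposed) = 221/681 = 0.32452
p₀ = P(outcome | unexposed) = 214/1516 = 0.14116
PN = (p₁ − p₀)/p₁ = (0.32452 − 0.14116) / 0.32452 ≈ 0.56502.
Attributable cases ≈ PN × (exposed cases) = 0.56502 × 221 ≈ 124.87.

about 125 cases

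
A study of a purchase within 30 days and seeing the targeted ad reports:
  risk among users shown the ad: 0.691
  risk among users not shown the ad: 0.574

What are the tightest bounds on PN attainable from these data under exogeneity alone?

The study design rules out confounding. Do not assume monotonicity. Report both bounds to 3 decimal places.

0.169 ≤ PN ≤ 0.616

Let p₁ = 0.691, p₀ = 0.574.
Under exogeneity alone the bounds on PN are max{0,(p₁−p₀)/p₁} ≤ PN ≤ min{1,(1−p₀)/p₁}.
  lower = (p₁ − p₀)/p₁ = 0.117 / 0.691 ≈ 0.1693
  upper = min{1, (1 − p₀)/p₁} = 0.426 / 0.691 ≈ 0.6165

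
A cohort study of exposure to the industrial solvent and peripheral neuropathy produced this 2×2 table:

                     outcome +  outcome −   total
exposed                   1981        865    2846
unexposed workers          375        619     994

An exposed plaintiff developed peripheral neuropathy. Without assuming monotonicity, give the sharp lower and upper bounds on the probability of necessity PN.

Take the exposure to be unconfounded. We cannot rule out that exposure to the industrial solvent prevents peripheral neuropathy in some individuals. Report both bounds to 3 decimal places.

0.458 ≤ PN ≤ 0.895

p₁ = P(outcome | exposed) = 1981/2846 = 0.69606
p₀ = P(outcome | unexposed) = 375/994 = 0.37726
Under exogeneity alone the bounds on PN are max{0,(p₁−p₀)/p₁} ≤ PN ≤ min{1,(1−p₀)/p₁}.
  lower = (p₁ − p₀)/p₁ = 0.3188 / 0.69606 ≈ 0.4580
  upper = min{1, (1 − p₀)/p₁} = 0.62274 / 0.69606 ≈ 0.8947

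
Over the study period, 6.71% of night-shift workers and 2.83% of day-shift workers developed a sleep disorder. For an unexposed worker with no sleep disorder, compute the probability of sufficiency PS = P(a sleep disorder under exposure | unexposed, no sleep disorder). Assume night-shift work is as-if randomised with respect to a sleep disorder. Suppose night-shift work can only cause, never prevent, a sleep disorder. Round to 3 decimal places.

PS ≈ 0.040

p₁ = 0.0671, p₀ = 0.0283.
Under exogeneity and monotonicity, PS = (p₁ − p₀) / (1 − p₀).
PS = (0.0671 − 0.0283) / (1 − 0.0283) = 0.0388 / 0.9717 ≈ 0.0399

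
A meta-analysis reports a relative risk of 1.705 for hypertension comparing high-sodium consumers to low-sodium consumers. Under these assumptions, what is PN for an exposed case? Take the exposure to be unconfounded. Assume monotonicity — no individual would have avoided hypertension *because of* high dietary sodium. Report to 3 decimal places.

PN ≈ 0.413

Under exogeneity and monotonicity, PN = (RR − 1) / RR = 1 − 1/RR.
PN = (1.705 − 1) / 1.705 = 0.705 / 1.705 ≈ 0.4135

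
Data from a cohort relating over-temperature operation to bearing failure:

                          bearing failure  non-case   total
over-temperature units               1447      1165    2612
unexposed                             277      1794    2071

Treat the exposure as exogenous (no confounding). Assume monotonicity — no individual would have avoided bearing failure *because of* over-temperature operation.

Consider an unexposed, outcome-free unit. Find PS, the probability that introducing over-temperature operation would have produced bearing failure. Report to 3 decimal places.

p₁ = P(outcome | exposed) = 1447/2612 = 0.55398
p₀ = P(outcome | unexposed) = 277/2071 = 0.13375
Under exogeneity and monotonicity, PS = (p₁ − p₀)/(1 − p₀).
PS = (0.55398 − 0.13375) / 0.86625 ≈ 0.4851

PS ≈ 0.485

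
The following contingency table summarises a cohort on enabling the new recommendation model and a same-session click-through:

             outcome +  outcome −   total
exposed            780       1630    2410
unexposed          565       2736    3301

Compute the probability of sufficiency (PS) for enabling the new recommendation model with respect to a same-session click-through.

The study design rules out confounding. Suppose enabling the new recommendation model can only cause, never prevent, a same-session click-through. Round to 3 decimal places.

PS ≈ 0.184

p₁ = P(outcome | exposed) = 780/2410 = 0.32365
p₀ = P(outcome | unexposed) = 565/3301 = 0.17116
Under exogeneity and monotonicity, PS = (p₁ − p₀)/(1 − p₀).
PS = (0.32365 − 0.17116) / 0.82884 ≈ 0.1840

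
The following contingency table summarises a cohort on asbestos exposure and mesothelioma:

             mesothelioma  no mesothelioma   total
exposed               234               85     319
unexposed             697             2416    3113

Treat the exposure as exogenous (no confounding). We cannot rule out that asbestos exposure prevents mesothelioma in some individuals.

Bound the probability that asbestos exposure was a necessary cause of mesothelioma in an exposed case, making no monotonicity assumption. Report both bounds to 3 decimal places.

0.695 ≤ PN ≤ 1.000

p₁ = P(outcome | exposed) = 234/319 = 0.73354
p₀ = P(outcome | unexposed) = 697/3113 = 0.2239
Under exogeneity alone the bounds on PN are max{0,(p₁−p₀)/p₁} ≤ PN ≤ min{1,(1−p₀)/p₁}.
  lower = (p₁ − p₀)/p₁ = 0.50964 / 0.73354 ≈ 0.6948
  upper = min{1, (1 − p₀)/p₁} = 0.7761 / 0.73354 ≈ 1.0580 → capped at 1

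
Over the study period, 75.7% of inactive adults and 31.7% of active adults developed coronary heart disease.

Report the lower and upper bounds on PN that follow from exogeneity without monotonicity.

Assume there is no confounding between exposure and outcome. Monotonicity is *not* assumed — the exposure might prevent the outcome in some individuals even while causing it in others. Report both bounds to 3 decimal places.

p₁ = 0.757, p₀ = 0.317.
Under exogeneity alone the bounds on PN are max{0,(p₁−p₀)/p₁} ≤ PN ≤ min{1,(1−p₀)/p₁}.
  lower = (p₁ − p₀)/p₁ = 0.44 / 0.757 ≈ 0.5812
  upper = min{1, (1 − p₀)/p₁} = 0.683 / 0.757 ≈ 0.9022

0.581 ≤ PN ≤ 0.902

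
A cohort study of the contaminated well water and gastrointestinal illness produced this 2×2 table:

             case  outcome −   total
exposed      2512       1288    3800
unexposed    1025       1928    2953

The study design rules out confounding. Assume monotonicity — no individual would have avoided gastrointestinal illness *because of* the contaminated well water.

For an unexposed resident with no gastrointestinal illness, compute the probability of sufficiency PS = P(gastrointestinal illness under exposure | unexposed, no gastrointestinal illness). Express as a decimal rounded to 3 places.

PS ≈ 0.481

p₁ = P(outcome | exposed) = 2512/3800 = 0.66105
p₀ = P(outcome | unexposed) = 1025/2953 = 0.3471
Under exogeneity and monotonicity, PS = (p₁ − p₀)/(1 − p₀).
PS = (0.66105 − 0.3471) / 0.6529 ≈ 0.4809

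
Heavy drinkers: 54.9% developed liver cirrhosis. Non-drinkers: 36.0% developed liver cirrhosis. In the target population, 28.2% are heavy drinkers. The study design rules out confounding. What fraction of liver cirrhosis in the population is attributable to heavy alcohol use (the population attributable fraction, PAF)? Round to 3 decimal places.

p₁ = 0.549, p₀ = 0.36.
Overall risk P(Y=1) = π·p₁ + (1−π)·p₀ = 0.282×0.549 + 0.718×0.36 = 0.4133.
Under exogeneity, PAF = [P(Y=1) − p₀] / P(Y=1).
PAF = (0.4133 − 0.36) / 0.4133 ≈ 0.1290

PAF ≈ 0.129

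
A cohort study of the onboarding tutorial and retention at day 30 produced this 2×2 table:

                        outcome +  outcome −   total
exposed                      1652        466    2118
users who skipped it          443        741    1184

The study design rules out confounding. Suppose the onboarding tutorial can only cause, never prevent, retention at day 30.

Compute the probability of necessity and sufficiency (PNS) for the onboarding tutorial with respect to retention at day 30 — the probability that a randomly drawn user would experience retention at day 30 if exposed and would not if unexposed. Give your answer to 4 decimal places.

p₁ = P(outcome | exposed) = 1652/2118 = 0.77998
p₀ = P(outcome | unexposed) = 443/1184 = 0.37416
Under exogeneity and monotonicity, PNS = p₁ − p₀.
PNS = 0.77998 − 0.37416 = 0.40583

PNS ≈ 0.4058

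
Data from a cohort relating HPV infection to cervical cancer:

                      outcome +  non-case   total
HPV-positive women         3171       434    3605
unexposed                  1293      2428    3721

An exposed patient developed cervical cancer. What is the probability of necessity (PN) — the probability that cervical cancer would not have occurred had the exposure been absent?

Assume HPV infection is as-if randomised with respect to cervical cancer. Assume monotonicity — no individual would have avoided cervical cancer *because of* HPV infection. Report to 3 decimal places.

p₁ = P(outcome | exposed) = 3171/3605 = 0.87961
p₀ = P(outcome | unexposed) = 1293/3721 = 0.34749
Under exogeneity and monotonicity, PN = (p₁ − p₀)/p₁.
PN = (0.87961 − 0.34749) / 0.87961 ≈ 0.6050

PN ≈ 0.605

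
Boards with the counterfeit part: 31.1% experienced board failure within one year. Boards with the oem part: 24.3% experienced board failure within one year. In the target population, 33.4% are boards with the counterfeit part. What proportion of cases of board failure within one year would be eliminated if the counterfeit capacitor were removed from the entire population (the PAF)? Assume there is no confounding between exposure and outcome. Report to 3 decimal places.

PAF ≈ 0.085

p₁ = 0.311, p₀ = 0.243.
Overall risk P(Y=1) = π·p₁ + (1−π)·p₀ = 0.334×0.311 + 0.666×0.243 = 0.26571.
Under exogeneity, PAF = [P(Y=1) − p₀] / P(Y=1).
PAF = (0.26571 − 0.243) / 0.26571 ≈ 0.0855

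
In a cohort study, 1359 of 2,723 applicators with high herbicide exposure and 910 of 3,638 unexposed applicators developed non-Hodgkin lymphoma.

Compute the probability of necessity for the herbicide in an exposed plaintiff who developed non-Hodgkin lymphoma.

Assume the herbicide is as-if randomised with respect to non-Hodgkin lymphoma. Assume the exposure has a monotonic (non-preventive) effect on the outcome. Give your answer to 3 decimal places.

p₁ = P(outcome | exposed) = 1359/2723 = 0.49908
p₀ = P(outcome | unexposed) = 910/3638 = 0.25014
Under exogeneity and monotonicity, PN = (p₁ − p₀) / p₁.
PN = (0.49908 − 0.25014) / 0.49908 = 0.24894 / 0.49908 ≈ 0.4988

PN ≈ 0.499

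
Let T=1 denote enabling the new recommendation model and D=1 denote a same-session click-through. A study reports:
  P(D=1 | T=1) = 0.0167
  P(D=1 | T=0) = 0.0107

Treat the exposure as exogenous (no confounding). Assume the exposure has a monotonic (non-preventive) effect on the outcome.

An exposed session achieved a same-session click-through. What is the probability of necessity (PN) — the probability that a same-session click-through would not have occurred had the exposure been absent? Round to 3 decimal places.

PN ≈ 0.359

Let p₁ = 0.0167, p₀ = 0.0107.
Under exogeneity and monotonicity, PN = (p₁ − p₀) / p₁.
PN = (0.0167 − 0.0107) / 0.0167 = 0.006 / 0.0167 ≈ 0.3593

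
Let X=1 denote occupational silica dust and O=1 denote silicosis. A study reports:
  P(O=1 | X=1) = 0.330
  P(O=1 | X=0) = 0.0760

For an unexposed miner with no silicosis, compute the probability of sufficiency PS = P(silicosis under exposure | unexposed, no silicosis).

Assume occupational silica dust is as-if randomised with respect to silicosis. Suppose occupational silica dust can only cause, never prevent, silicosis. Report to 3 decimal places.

Let p₁ = 0.33, p₀ = 0.076.
Under exogeneity and monotonicity, PS = (p₁ − p₀) / (1 − p₀).
PS = (0.33 − 0.076) / (1 − 0.076) = 0.254 / 0.924 ≈ 0.2749

PS ≈ 0.275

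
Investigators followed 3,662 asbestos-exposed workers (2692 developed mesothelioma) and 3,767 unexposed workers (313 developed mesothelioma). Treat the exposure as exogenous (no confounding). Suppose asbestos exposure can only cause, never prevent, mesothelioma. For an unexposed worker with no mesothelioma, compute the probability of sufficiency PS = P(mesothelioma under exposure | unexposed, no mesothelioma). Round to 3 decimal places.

PS ≈ 0.711

p₁ = P(outcome | exposed) = 2692/3662 = 0.73512
p₀ = P(outcome | unexposed) = 313/3767 = 0.08309
Under exogeneity and monotonicity, PS = (p₁ − p₀) / (1 − p₀).
PS = (0.73512 − 0.08309) / (1 − 0.08309) = 0.65203 / 0.91691 ≈ 0.7111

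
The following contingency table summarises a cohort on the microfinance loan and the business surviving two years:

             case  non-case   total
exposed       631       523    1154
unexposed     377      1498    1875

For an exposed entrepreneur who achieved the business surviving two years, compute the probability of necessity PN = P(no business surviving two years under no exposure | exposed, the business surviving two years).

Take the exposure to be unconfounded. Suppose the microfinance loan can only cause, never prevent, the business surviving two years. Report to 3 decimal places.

PN ≈ 0.632

p₁ = P(outcome | exposed) = 631/1154 = 0.54679
p₀ = P(outcome | unexposed) = 377/1875 = 0.20107
Under exogeneity and monotonicity, PN = (p₁ − p₀) / p₁.
PN = (0.54679 − 0.20107) / 0.54679 = 0.34573 / 0.54679 ≈ 0.6323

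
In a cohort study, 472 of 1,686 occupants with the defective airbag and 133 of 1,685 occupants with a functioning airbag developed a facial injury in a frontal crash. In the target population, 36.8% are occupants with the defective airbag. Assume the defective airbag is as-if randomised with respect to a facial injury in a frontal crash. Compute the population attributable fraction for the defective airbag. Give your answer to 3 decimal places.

p₁ = P(outcome | exposed) = 472/1686 = 0.27995
p₀ = P(outcome | unexposed) = 133/1685 = 0.078932
Overall risk P(Y=1) = π·p₁ + (1−π)·p₀ = 0.368×0.27995 + 0.632×0.078932 = 0.15291.
Under exogeneity, PAF = [P(Y=1) − p₀] / P(Y=1).
PAF = (0.15291 − 0.078932) / 0.15291 ≈ 0.4838

PAF ≈ 0.484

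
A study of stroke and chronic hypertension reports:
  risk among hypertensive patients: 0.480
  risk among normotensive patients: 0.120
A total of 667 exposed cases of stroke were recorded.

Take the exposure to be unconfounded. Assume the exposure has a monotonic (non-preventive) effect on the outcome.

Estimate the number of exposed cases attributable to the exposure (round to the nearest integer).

Let p₁ = 0.48, p₀ = 0.12.
PN = (p₁ − p₀)/p₁ = (0.48 − 0.12) / 0.48 ≈ 0.75000.
Attributable cases ≈ PN × (exposed cases) = 0.75000 × 667 ≈ 500.25.

about 500 cases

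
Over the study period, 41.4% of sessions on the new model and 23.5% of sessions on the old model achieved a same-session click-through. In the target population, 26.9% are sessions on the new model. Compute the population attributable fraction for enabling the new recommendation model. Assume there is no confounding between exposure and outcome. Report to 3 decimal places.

PAF ≈ 0.170

p₁ = 0.414, p₀ = 0.235.
Overall risk P(Y=1) = π·p₁ + (1−π)·p₀ = 0.269×0.414 + 0.731×0.235 = 0.28315.
Under exogeneity, PAF = [P(Y=1) − p₀] / P(Y=1).
PAF = (0.28315 − 0.235) / 0.28315 ≈ 0.1701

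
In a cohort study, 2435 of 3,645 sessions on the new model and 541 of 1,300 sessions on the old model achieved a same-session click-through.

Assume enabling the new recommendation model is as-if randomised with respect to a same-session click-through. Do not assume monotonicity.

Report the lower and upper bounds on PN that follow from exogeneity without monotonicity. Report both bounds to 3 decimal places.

p₁ = P(outcome | exposed) = 2435/3645 = 0.66804
p₀ = P(outcome | unexposed) = 541/1300 = 0.41615
Under exogeneity alone the bounds on PN are max{0,(p₁−p₀)/p₁} ≤ PN ≤ min{1,(1−p₀)/p₁}.
  lower = (p₁ − p₀)/p₁ = 0.25188 / 0.66804 ≈ 0.3771
  upper = min{1, (1 − p₀)/p₁} = 0.58385 / 0.66804 ≈ 0.8740

0.377 ≤ PN ≤ 0.874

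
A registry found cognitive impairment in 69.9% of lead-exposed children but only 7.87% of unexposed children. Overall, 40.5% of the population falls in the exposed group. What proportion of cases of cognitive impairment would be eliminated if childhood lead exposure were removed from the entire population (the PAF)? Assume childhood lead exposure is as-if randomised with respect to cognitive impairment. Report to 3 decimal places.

p₁ = 0.699, p₀ = 0.0787.
Overall risk P(Y=1) = π·p₁ + (1−π)·p₀ = 0.405×0.699 + 0.595×0.0787 = 0.32992.
Under exogeneity, PAF = [P(Y=1) − p₀] / P(Y=1).
PAF = (0.32992 − 0.0787) / 0.32992 ≈ 0.7615

PAF ≈ 0.761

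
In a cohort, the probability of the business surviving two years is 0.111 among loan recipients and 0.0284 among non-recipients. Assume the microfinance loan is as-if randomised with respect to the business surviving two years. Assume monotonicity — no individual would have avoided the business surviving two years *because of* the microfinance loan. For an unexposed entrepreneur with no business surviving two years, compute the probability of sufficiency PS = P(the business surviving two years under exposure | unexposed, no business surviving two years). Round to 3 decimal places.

PS ≈ 0.085

Let p₁ = 0.111, p₀ = 0.0284.
Under exogeneity and monotonicity, PS = (p₁ − p₀) / (1 − p₀).
PS = (0.111 − 0.0284) / (1 − 0.0284) = 0.0826 / 0.9716 ≈ 0.0850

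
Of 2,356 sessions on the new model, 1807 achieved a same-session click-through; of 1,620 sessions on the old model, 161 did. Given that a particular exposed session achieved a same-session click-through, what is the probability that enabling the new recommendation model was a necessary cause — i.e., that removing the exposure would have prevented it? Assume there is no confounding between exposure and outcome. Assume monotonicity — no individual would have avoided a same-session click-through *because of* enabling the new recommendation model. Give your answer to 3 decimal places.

PN ≈ 0.870

p₁ = P(outcome | exposed) = 1807/2356 = 0.76698
p₀ = P(outcome | unexposed) = 161/1620 = 0.099383
Under exogeneity and monotonicity, PN = (p₁ − p₀) / p₁.
PN = (0.76698 − 0.099383) / 0.76698 = 0.6676 / 0.76698 ≈ 0.8704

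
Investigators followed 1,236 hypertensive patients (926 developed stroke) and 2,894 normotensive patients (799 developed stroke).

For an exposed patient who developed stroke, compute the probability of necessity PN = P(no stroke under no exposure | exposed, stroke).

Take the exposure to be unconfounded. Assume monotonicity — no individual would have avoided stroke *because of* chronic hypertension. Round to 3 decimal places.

PN ≈ 0.631

p₁ = P(outcome | exposed) = 926/1236 = 0.74919
p₀ = P(outcome | unexposed) = 799/2894 = 0.27609
Under exogeneity and monotonicity, PN = (p₁ − p₀) / p₁.
PN = (0.74919 − 0.27609) / 0.74919 = 0.4731 / 0.74919 ≈ 0.6315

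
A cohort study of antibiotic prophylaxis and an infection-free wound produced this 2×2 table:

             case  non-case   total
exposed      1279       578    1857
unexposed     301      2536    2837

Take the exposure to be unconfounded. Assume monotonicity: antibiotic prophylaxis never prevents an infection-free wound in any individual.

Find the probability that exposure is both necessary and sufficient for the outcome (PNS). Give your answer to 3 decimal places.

p₁ = P(outcome | exposed) = 1279/1857 = 0.68875
p₀ = P(outcome | unexposed) = 301/2837 = 0.1061
Under exogeneity and monotonicity, PNS = p₁ − p₀.
PNS = 0.68875 − 0.1061 = 0.58265

PNS ≈ 0.583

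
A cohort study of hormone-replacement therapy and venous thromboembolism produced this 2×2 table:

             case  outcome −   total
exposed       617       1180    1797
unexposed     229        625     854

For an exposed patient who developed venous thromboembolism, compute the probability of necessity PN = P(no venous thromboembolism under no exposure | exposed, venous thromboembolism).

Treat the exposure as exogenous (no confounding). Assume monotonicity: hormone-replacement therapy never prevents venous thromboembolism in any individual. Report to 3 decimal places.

PN ≈ 0.219

p₁ = P(outcome | exposed) = 617/1797 = 0.34335
p₀ = P(outcome | unexposed) = 229/854 = 0.26815
Under exogeneity and monotonicity, PN = (p₁ − p₀)/p₁.
PN = (0.34335 − 0.26815) / 0.34335 ≈ 0.2190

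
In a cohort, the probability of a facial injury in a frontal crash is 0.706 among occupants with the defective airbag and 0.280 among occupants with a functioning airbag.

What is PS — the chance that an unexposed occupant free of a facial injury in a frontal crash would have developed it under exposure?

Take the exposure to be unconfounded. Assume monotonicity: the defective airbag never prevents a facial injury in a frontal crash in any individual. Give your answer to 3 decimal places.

Let p₁ = 0.706, p₀ = 0.28.
Under exogeneity and monotonicity, PS = (p₁ − p₀) / (1 − p₀).
PS = (0.706 − 0.28) / (1 − 0.28) = 0.426 / 0.72 ≈ 0.5917

PS ≈ 0.592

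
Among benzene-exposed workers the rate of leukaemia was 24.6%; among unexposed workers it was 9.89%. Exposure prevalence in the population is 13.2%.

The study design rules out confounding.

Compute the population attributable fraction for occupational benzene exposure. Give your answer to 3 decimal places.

PAF ≈ 0.164

p₁ = 0.246, p₀ = 0.0989.
Overall risk P(Y=1) = π·p₁ + (1−π)·p₀ = 0.132×0.246 + 0.868×0.0989 = 0.11832.
Under exogeneity, PAF = [P(Y=1) − p₀] / P(Y=1).
PAF = (0.11832 − 0.0989) / 0.11832 ≈ 0.1641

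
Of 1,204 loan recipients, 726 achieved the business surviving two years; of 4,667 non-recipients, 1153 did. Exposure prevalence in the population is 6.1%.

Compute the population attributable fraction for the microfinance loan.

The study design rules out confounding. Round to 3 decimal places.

p₁ = P(outcome | exposed) = 726/1204 = 0.60299
p₀ = P(outcome | unexposed) = 1153/4667 = 0.24705
Overall risk P(Y=1) = π·p₁ + (1−π)·p₀ = 0.061×0.60299 + 0.939×0.24705 = 0.26877.
Under exogeneity, PAF = [P(Y=1) − p₀] / P(Y=1).
PAF = (0.26877 − 0.24705) / 0.26877 ≈ 0.0808

PAF ≈ 0.081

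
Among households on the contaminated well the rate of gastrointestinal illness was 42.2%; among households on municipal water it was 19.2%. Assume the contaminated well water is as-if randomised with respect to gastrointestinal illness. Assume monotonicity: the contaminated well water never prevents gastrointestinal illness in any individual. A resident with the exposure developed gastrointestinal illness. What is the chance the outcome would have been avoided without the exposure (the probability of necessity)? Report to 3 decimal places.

PN ≈ 0.545

p₁ = 0.422, p₀ = 0.192.
Under exogeneity and monotonicity, PN = (p₁ − p₀) / p₁.
PN = (0.422 − 0.192) / 0.422 = 0.23 / 0.422 ≈ 0.5450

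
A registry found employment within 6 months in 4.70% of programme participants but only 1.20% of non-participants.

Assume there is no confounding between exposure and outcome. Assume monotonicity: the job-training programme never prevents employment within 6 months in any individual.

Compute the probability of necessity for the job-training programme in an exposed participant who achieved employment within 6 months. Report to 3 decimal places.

PN ≈ 0.745

p₁ = 0.047, p₀ = 0.012.
Under exogeneity and monotonicity, PN = (p₁ − p₀) / p₁.
PN = (0.047 − 0.012) / 0.047 = 0.035 / 0.047 ≈ 0.7447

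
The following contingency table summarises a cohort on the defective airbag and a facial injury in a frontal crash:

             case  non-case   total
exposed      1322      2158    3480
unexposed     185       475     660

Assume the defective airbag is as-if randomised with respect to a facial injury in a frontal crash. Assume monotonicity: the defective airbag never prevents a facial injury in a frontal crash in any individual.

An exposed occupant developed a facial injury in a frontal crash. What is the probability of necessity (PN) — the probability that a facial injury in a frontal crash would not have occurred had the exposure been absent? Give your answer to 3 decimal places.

p₁ = P(outcome | exposed) = 1322/3480 = 0.37989
p₀ = P(outcome | unexposed) = 185/660 = 0.2803
Under exogeneity and monotonicity, PN = (p₁ − p₀)/p₁.
PN = (0.37989 − 0.2803) / 0.37989 ≈ 0.2621

PN ≈ 0.262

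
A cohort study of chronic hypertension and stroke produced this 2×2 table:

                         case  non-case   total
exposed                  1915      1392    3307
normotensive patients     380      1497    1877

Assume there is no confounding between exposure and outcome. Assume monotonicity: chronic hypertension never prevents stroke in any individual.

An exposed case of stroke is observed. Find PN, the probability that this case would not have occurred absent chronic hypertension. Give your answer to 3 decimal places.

p₁ = P(outcome | exposed) = 1915/3307 = 0.57907
p₀ = P(outcome | unexposed) = 380/1877 = 0.20245
Under exogeneity and monotonicity, PN = (p₁ − p₀)/p₁.
PN = (0.57907 − 0.20245) / 0.57907 ≈ 0.6504

PN ≈ 0.650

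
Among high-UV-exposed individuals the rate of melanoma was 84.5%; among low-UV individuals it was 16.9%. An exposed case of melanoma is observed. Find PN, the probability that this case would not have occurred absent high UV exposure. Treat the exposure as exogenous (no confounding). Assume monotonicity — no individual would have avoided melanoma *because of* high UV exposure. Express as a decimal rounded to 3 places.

PN ≈ 0.800

p₁ = 0.845, p₀ = 0.169.
Under exogeneity and monotonicity, PN = (p₁ − p₀) / p₁.
PN = (0.845 − 0.169) / 0.845 = 0.676 / 0.845 ≈ 0.8000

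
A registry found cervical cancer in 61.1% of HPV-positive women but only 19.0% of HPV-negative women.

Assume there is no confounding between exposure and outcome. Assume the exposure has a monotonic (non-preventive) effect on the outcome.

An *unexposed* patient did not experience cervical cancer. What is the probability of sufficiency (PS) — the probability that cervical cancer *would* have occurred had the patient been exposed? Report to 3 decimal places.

p₁ = 0.611, p₀ = 0.19.
Under exogeneity and monotonicity, PS = (p₁ − p₀) / (1 − p₀).
PS = (0.611 − 0.19) / (1 − 0.19) = 0.421 / 0.81 ≈ 0.5198

PS ≈ 0.520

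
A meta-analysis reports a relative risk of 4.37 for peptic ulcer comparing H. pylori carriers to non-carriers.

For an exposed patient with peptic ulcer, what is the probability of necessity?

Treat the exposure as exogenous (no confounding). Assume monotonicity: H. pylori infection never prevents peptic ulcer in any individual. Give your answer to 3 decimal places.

PN ≈ 0.771

Under exogeneity and monotonicity, PN = (RR − 1) / RR = 1 − 1/RR.
PN = (4.37 − 1) / 4.37 = 3.37 / 4.37 ≈ 0.7712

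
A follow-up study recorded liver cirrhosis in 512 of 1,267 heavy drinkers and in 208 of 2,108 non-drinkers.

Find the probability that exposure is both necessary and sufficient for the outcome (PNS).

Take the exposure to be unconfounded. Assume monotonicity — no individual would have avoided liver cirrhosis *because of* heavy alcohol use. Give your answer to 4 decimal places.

PNS ≈ 0.3054

p₁ = P(outcome | exposed) = 512/1267 = 0.4041
p₀ = P(outcome | unexposed) = 208/2108 = 0.098672
Under exogeneity and monotonicity, PNS = p₁ − p₀.
PNS = 0.4041 − 0.098672 = 0.30543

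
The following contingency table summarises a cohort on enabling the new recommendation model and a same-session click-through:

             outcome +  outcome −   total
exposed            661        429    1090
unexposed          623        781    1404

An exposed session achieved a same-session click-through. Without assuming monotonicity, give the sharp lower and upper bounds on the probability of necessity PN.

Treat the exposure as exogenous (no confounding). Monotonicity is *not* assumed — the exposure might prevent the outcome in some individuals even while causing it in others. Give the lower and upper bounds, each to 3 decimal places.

p₁ = P(outcome | exposed) = 661/1090 = 0.60642
p₀ = P(outcome | unexposed) = 623/1404 = 0.44373
Under exogeneity alone the bounds on PN are max{0,(p₁−p₀)/p₁} ≤ PN ≤ min{1,(1−p₀)/p₁}.
  lower = (p₁ − p₀)/p₁ = 0.16269 / 0.60642 ≈ 0.2683
  upper = min{1, (1 − p₀)/p₁} = 0.55627 / 0.60642 ≈ 0.9173

0.268 ≤ PN ≤ 0.917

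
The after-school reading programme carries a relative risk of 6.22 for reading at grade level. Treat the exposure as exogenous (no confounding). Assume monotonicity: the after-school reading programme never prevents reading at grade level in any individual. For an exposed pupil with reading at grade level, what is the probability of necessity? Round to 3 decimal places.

PN ≈ 0.839

Under exogeneity and monotonicity, PN = (RR − 1) / RR = 1 − 1/RR.
PN = (6.22 − 1) / 6.22 = 5.22 / 6.22 ≈ 0.8392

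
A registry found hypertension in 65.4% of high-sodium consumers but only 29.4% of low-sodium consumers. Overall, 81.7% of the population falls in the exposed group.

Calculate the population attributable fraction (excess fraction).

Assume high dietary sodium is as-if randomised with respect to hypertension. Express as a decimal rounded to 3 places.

p₁ = 0.654, p₀ = 0.294.
Overall risk P(Y=1) = π·p₁ + (1−π)·p₀ = 0.817×0.654 + 0.183×0.294 = 0.58812.
Under exogeneity, PAF = [P(Y=1) − p₀] / P(Y=1).
PAF = (0.58812 − 0.294) / 0.58812 ≈ 0.5001

PAF ≈ 0.500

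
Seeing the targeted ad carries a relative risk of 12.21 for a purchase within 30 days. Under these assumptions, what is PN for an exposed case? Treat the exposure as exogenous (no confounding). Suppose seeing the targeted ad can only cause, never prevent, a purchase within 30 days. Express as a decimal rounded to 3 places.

Under exogeneity and monotonicity, PN = (RR − 1) / RR = 1 − 1/RR.
PN = (12.21 − 1) / 12.21 = 11.21 / 12.21 ≈ 0.9181

PN ≈ 0.918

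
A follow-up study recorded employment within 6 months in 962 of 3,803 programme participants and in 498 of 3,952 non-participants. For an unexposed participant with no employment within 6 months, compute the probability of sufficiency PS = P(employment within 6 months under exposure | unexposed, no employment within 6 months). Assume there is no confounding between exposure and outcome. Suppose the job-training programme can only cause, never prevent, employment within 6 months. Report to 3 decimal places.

p₁ = P(outcome | exposed) = 962/3803 = 0.25296
p₀ = P(outcome | unexposed) = 498/3952 = 0.12601
Under exogeneity and monotonicity, PS = (p₁ − p₀) / (1 − p₀).
PS = (0.25296 − 0.12601) / (1 − 0.12601) = 0.12695 / 0.87399 ≈ 0.1452

PS ≈ 0.145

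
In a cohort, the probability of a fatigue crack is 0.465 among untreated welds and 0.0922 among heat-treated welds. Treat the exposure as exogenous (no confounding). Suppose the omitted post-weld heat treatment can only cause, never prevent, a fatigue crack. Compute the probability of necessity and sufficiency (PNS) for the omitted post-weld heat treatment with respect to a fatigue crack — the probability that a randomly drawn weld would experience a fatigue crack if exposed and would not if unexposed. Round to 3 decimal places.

Let p₁ = 0.465, p₀ = 0.0922.
Under exogeneity and monotonicity, PNS = p₁ − p₀.
PNS = 0.465 − 0.0922 = 0.3728

PNS ≈ 0.373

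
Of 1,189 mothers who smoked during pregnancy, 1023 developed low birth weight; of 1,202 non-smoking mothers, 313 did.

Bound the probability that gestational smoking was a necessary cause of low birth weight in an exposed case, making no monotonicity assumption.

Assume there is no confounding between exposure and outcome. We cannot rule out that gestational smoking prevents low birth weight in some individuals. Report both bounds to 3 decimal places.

0.697 ≤ PN ≤ 0.860

p₁ = P(outcome | exposed) = 1023/1189 = 0.86039
p₀ = P(outcome | unexposed) = 313/1202 = 0.2604
Under exogeneity alone the bounds on PN are max{0,(p₁−p₀)/p₁} ≤ PN ≤ min{1,(1−p₀)/p₁}.
  lower = (p₁ − p₀)/p₁ = 0.59999 / 0.86039 ≈ 0.6973
  upper = min{1, (1 − p₀)/p₁} = 0.7396 / 0.86039 ≈ 0.8596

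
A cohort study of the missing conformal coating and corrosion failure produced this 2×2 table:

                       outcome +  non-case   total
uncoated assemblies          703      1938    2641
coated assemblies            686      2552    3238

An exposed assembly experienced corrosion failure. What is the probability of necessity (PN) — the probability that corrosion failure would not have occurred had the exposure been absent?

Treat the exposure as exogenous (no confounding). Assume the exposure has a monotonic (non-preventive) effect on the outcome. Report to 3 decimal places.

PN ≈ 0.204

p₁ = P(outcome | exposed) = 703/2641 = 0.26619
p₀ = P(outcome | unexposed) = 686/3238 = 0.21186
Under exogeneity and monotonicity, PN = (p₁ − p₀)/p₁.
PN = (0.26619 − 0.21186) / 0.26619 ≈ 0.2041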